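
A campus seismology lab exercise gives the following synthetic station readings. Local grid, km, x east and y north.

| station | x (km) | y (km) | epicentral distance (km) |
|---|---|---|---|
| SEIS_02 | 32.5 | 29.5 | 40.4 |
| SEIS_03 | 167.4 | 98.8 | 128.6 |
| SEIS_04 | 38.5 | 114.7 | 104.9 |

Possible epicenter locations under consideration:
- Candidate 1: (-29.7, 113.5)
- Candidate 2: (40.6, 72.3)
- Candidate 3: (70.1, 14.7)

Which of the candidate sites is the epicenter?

For each candidate, compare |candidate − station| to the reported distance:
Candidate 1: residuals SEIS_02 64.1, SEIS_03 69.0, SEIS_04 36.7 → max 69.0 km
Candidate 2: residuals SEIS_02 3.2, SEIS_03 0.9, SEIS_04 62.4 → max 62.4 km
Candidate 3: residuals SEIS_02 0.0, SEIS_03 0.0, SEIS_04 0.0 → max 0.0 km
Only Candidate 3 has all residuals ≈ 0.

Candidate 3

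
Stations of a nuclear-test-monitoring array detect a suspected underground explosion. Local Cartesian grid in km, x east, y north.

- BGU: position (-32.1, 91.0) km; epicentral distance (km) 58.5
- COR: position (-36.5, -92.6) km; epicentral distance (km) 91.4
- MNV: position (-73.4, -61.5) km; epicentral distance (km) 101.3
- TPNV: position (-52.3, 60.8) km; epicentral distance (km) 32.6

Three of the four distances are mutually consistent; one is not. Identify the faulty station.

Solve using three stations at a time. Using BGU, MNV, TPNV (subtract circle equations pairwise → linear system) gives (x, y) ≈ (-35.9, 32.6).
Distances from that point to each station vs reported:
  BGU: calculated 58.5 vs reported 58.5 → residual 0.0 km
  COR: calculated 125.2 vs reported 91.4 → residual 33.8 km
  MNV: calculated 101.3 vs reported 101.3 → residual 0.0 km
  TPNV: calculated 32.6 vs reported 32.6 → residual 0.0 km
BGU, MNV, TPNV are mutually consistent (residuals ≈ 0); COR is off by 33.8 km.

COR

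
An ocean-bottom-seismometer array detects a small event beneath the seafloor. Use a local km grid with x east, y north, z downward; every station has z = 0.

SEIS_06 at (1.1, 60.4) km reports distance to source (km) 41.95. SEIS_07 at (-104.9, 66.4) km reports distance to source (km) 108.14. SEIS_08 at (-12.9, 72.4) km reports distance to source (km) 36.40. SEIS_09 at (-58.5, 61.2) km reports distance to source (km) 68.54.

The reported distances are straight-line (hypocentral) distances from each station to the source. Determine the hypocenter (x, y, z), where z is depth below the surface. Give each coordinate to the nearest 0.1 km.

Each station gives a sphere (x−x_i)² + (y−y_i)² + z² = d_i² (stations at z=0).
Subtracting the SEIS_06 sphere from SEIS_07 and SEIS_08: z² cancels, leaving linear equations in x and y:
-212.0 x + 12.0 y = 1829.14
-28.0 x + 24.0 y = 2193.64
Solving: x ≈ -3.699, y ≈ 87.087 km (keep extra digits for the depth step; rounded: -3.7, 87.1).
Then from the SEIS_06 sphere: z² = 41.95² − (x − 1.1)² − (y − 60.4)² with x = -3.699, y = 87.087, so z ≈ 32.009 ≈ 32.0 km.
Check against SEIS_09 (with the unrounded solution): distance 68.54 ≈ 68.54 km. ✓

x ≈ -3.7 km, y ≈ 87.1 km, depth ≈ 32.0 km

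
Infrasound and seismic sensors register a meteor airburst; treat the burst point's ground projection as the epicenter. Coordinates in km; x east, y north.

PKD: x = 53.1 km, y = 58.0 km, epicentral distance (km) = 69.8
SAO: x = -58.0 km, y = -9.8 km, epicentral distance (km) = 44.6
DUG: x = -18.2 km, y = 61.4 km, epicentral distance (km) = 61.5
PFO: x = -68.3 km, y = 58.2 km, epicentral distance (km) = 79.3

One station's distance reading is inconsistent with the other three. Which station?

Solve using three stations at a time. Using SAO, DUG, PFO (subtract circle equations pairwise → linear system) gives (x, y) ≈ (-14.4, -0.0).
Distances from that point to each station vs reported:
  PKD: calculated 89.0 vs reported 69.8 → residual 19.2 km
  SAO: calculated 44.7 vs reported 44.6 → residual 0.1 km
  DUG: calculated 61.5 vs reported 61.5 → residual 0.0 km
  PFO: calculated 79.3 vs reported 79.3 → residual 0.0 km
SAO, DUG, PFO are mutually consistent (residuals ≈ 0); PKD is off by 19.2 km.

PKD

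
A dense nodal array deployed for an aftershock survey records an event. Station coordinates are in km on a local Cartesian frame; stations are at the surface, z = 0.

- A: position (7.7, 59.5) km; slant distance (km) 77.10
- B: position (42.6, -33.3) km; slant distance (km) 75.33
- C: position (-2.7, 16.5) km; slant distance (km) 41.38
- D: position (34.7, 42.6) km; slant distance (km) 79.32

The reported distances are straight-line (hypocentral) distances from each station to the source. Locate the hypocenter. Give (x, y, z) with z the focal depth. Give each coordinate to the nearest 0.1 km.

x ≈ -20.7 km, y ≈ -5.6 km, depth ≈ 30.0 km

Each station gives a sphere (x−x_i)² + (y−y_i)² + z² = d_i² (stations at z=0).
Subtracting the A sphere from B and C: z² cancels, leaving linear equations in x and y:
69.8 x − 185.6 y = -406.09
-20.8 x − 86.0 y = 912.11
Solving: x ≈ -20.704, y ≈ -5.598 km (keep extra digits for the depth step; rounded: -20.7, -5.6).
Then from the A sphere: z² = 77.10² − (x − 7.7)² − (y − 59.5)² with x = -20.704, y = -5.598, so z ≈ 29.998 ≈ 30.0 km.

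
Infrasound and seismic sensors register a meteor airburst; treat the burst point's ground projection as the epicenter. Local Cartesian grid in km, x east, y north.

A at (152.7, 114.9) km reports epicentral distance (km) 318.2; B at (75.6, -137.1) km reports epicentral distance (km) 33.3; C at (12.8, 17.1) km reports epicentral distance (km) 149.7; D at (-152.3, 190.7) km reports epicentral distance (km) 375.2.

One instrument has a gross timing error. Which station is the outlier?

Solve using three stations at a time. Using B, C, D (subtract circle equations pairwise → linear system) gives (x, y) ≈ (43.4, -129.4).
Distances from that point to each station vs reported:
  A: calculated 267.6 vs reported 318.2 → residual 50.6 km
  B: calculated 33.1 vs reported 33.3 → residual 0.2 km
  C: calculated 149.7 vs reported 149.7 → residual 0.0 km
  D: calculated 375.2 vs reported 375.2 → residual 0.0 km
B, C, D are mutually consistent (residuals ≈ 0); A is off by 50.6 km.

A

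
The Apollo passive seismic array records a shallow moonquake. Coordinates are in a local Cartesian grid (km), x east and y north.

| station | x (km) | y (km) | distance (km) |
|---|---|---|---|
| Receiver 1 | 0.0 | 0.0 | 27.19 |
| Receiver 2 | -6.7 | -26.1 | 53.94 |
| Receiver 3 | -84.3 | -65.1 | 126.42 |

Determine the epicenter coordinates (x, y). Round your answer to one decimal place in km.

(2.2, 27.1)

Circle about each station: x² + y² = 27.19²; (x + 6.7)² + (y + 26.1)² = 53.94²; (x + 84.3)² + (y + 65.1)² = 126.42².
Subtracting the Receiver 1 equation from the Receiver 2 and Receiver 3 equations removes the quadratic terms:
-13.4 x − 52.2 y = -1444.13
-168.6 x − 130.2 y = -3898.22
Solving the 2×2 system: x ≈ 2.2, y ≈ 27.1 km.
Check against Receiver 1 (with the unrounded x, y): √(x²+y²) = 27.19 ≈ 27.19 km. ✓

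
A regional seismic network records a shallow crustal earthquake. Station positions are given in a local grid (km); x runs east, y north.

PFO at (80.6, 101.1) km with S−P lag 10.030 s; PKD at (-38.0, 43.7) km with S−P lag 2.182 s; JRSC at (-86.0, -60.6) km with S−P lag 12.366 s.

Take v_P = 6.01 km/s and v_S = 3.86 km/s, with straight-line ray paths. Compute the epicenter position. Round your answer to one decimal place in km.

Distance from S−P lag: d = Δt · v_P v_S / (v_P − v_S) = Δt · (6.01·3.86)/(6.01−3.86) ≈ 10.7900·Δt.
So d_PFO = 108.22, d_PKD = 23.54, d_JRSC = 133.43 km.
Circle about each station: (x − 80.6)² + (y − 101.1)² = 108.22²; (x + 38.0)² + (y − 43.7)² = 23.54²; (x + 86.0)² + (y + 60.6)² = 133.43².
Subtracting pairs of circle equations eliminates x²+y² and gives linear equations (the radical axes):
-237.2 x − 114.8 y = -2206.44
-333.2 x − 323.4 y = -11741.21
Solving the 2×2 system: x ≈ -16.5, y ≈ 53.3 km.

x ≈ -16.5 km, y ≈ 53.3 km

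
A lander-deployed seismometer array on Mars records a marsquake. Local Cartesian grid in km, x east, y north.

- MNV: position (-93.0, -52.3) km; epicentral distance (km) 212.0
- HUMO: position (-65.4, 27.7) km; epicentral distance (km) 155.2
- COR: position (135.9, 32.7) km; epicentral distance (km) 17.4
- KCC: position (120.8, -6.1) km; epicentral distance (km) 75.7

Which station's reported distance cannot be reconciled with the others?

Solve using three stations at a time. Using MNV, HUMO, KCC (subtract circle equations pairwise → linear system) gives (x, y) ≈ (86.1, 61.0).
Distances from that point to each station vs reported:
  MNV: calculated 211.9 vs reported 212.0 → residual 0.1 km
  HUMO: calculated 155.1 vs reported 155.2 → residual 0.1 km
  COR: calculated 57.3 vs reported 17.4 → residual 39.9 km
  KCC: calculated 75.6 vs reported 75.7 → residual 0.1 km
MNV, HUMO, KCC are mutually consistent (residuals ≈ 0); COR is off by 39.9 km.

COR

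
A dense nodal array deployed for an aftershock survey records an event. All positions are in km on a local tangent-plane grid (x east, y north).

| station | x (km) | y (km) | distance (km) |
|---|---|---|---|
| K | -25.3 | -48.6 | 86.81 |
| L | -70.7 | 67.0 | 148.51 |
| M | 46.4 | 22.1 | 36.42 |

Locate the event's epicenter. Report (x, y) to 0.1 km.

(54.1, -13.5)

Circle about each station: (x + 25.3)² + (y + 48.6)² = 86.81²; (x + 70.7)² + (y − 67.0)² = 148.51²; (x − 46.4)² + (y − 22.1)² = 36.42².
Subtracting the K equation from the L and M equations removes the quadratic terms:
-90.8 x + 231.2 y = -8033.80
143.4 x + 141.4 y = 5848.88
Solving the 2×2 system: x ≈ 54.1, y ≈ -13.5 km.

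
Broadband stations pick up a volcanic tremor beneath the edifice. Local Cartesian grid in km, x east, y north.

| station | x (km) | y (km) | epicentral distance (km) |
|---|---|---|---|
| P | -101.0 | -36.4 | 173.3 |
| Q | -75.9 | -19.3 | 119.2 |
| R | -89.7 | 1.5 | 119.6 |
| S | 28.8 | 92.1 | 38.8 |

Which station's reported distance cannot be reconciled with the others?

Solve using three stations at a time. Using Q, R, S (subtract circle equations pairwise → linear system) gives (x, y) ≈ (17.2, 55.1).
Distances from that point to each station vs reported:
  P: calculated 149.5 vs reported 173.3 → residual 23.8 km
  Q: calculated 119.2 vs reported 119.2 → residual 0.0 km
  R: calculated 119.6 vs reported 119.6 → residual 0.0 km
  S: calculated 38.7 vs reported 38.8 → residual 0.1 km
Q, R, S are mutually consistent (residuals ≈ 0); P is off by 23.8 km.

P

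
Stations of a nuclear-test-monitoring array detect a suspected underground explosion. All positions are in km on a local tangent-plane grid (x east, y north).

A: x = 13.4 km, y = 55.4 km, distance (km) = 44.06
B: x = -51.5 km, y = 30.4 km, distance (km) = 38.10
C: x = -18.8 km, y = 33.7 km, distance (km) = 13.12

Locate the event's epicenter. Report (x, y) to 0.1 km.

(-14.5, 21.3)

Circle about each station: (x − 13.4)² + (y − 55.4)² = 44.06²; (x + 51.5)² + (y − 30.4)² = 38.10²; (x + 18.8)² + (y − 33.7)² = 13.12².
Subtracting the A equation from the B and C equations removes the quadratic terms:
-129.8 x − 50.0 y = 817.36
-64.4 x − 43.4 y = 9.56
Solving the 2×2 system: x ≈ -14.5, y ≈ 21.3 km.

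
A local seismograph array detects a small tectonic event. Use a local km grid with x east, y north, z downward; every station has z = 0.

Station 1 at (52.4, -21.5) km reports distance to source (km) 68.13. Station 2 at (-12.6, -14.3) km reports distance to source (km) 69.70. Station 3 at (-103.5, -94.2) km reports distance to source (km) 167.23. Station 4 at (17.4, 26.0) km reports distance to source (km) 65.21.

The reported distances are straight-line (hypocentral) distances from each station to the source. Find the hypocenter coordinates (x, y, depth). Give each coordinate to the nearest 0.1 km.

Each station gives a sphere (x−x_i)² + (y−y_i)² + z² = d_i² (stations at z=0).
Subtracting the Station 1 sphere from Station 2 and Station 3: z² cancels, leaving linear equations in x and y:
-130.0 x + 14.4 y = -3061.15
-311.8 x − 145.4 y = -6946.30
Solving: x ≈ 23.304, y ≈ -2.199 km (keep extra digits for the depth step; rounded: 23.3, -2.2).
Then from the Station 1 sphere: z² = 68.13² − (x − 52.4)² − (y + 21.5)² with x = 23.304, y = -2.199, so z ≈ 58.503 ≈ 58.5 km.

x ≈ 23.3 km, y ≈ -2.2 km, depth ≈ 58.5 km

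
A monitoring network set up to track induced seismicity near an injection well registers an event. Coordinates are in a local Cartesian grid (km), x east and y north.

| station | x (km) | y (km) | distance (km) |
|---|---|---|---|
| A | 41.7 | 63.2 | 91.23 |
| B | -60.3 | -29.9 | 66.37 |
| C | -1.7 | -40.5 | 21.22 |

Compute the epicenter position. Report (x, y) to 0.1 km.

Circle about each station: (x − 41.7)² + (y − 63.2)² = 91.23²; (x + 60.3)² + (y + 29.9)² = 66.37²; (x + 1.7)² + (y + 40.5)² = 21.22².
Subtracting the A equation from the B and C equations removes the quadratic terms:
-204.0 x − 186.2 y = 2714.91
-86.8 x − 207.4 y = 3782.63
Solving the 2×2 system: x ≈ 5.4, y ≈ -20.5 km.
Check against A (with the unrounded x, y): √((x − 41.7)²+(y − 63.2)²) = 91.23 ≈ 91.23 km. ✓

(5.4, -20.5)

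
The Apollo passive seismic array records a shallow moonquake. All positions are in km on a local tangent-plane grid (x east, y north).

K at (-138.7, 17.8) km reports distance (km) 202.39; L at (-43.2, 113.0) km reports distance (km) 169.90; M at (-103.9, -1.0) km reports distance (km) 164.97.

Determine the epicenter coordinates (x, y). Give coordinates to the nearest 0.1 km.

(59.7, -22.2)

Circle about each station: (x + 138.7)² + (y − 17.8)² = 202.39²; (x + 43.2)² + (y − 113.0)² = 169.90²; (x + 103.9)² + (y + 1.0)² = 164.97².
Subtracting pairs of circle equations eliminates x²+y² and gives linear equations (the radical axes):
191.0 x + 190.4 y = 7176.41
69.6 x − 37.6 y = 4988.29
Solving the 2×2 system: x ≈ 59.7, y ≈ -22.2 km.
Check against K (with the unrounded x, y): √((x + 138.7)²+(y − 17.8)²) = 202.38 ≈ 202.39 km. ✓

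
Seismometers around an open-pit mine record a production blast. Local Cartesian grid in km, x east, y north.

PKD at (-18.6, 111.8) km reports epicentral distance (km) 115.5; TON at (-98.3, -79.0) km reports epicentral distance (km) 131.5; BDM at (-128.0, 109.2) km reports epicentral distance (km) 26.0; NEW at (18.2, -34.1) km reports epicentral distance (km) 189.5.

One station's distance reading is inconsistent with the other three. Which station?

Solve using three stations at a time. Using PKD, BDM, NEW (subtract circle equations pairwise → linear system) gives (x, y) ≈ (-130.5, 83.3).
Distances from that point to each station vs reported:
  PKD: calculated 115.5 vs reported 115.5 → residual 0.0 km
  TON: calculated 165.5 vs reported 131.5 → residual 34.0 km
  BDM: calculated 26.0 vs reported 26.0 → residual 0.0 km
  NEW: calculated 189.5 vs reported 189.5 → residual 0.0 km
PKD, BDM, NEW are mutually consistent (residuals ≈ 0); TON is off by 34.0 km.

TON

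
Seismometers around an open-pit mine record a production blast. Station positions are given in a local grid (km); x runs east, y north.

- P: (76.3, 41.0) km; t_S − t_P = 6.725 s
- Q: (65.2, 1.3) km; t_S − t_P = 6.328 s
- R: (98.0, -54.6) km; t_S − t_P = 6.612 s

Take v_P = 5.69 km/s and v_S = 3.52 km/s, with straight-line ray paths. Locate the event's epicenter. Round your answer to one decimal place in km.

123.6 km east, 0.8 km north

Distance from S−P lag: d = Δt · v_P v_S / (v_P − v_S) = Δt · (5.69·3.52)/(5.69−3.52) ≈ 9.2299·Δt.
So d_P = 62.07, d_Q = 58.41, d_R = 61.03 km.
Circle about each station: (x − 76.3)² + (y − 41.0)² = 62.07²; (x − 65.2)² + (y − 1.3)² = 58.41²; (x − 98.0)² + (y + 54.6)² = 61.03².
Subtracting the P equation from the Q and R equations removes the quadratic terms:
-22.2 x − 79.4 y = -2809.00
43.4 x − 191.2 y = 5210.49
Solving the 2×2 system: x ≈ 123.6, y ≈ 0.8 km.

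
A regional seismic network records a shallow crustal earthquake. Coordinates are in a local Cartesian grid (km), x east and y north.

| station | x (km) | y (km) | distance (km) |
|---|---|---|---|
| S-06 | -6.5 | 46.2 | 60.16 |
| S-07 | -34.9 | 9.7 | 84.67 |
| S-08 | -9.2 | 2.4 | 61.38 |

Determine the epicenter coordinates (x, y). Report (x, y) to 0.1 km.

48.8 km east, 22.5 km north

Circle about each station: (x + 6.5)² + (y − 46.2)² = 60.16²; (x + 34.9)² + (y − 9.7)² = 84.67²; (x + 9.2)² + (y − 2.4)² = 61.38².
Subtracting the S-06 equation from the S-07 and S-08 equations removes the quadratic terms:
-56.8 x − 73.0 y = -4414.37
-5.4 x − 87.6 y = -2234.57
Solving the 2×2 system: x ≈ 48.8, y ≈ 22.5 km.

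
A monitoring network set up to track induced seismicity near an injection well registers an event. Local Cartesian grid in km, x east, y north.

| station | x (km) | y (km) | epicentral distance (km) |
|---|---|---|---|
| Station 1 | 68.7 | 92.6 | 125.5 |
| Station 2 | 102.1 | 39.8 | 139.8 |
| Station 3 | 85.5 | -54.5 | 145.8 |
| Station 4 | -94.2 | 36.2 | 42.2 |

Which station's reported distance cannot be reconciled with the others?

Station 4

Solve using three stations at a time. Using Station 1, Station 2, Station 3 (subtract circle equations pairwise → linear system) gives (x, y) ≈ (-36.9, 24.7).
Distances from that point to each station vs reported:
  Station 1: calculated 125.5 vs reported 125.5 → residual 0.0 km
  Station 2: calculated 139.8 vs reported 139.8 → residual 0.0 km
  Station 3: calculated 145.8 vs reported 145.8 → residual 0.0 km
  Station 4: calculated 58.4 vs reported 42.2 → residual 16.2 km
Station 1, Station 2, Station 3 are mutually consistent (residuals ≈ 0); Station 4 is off by 16.2 km.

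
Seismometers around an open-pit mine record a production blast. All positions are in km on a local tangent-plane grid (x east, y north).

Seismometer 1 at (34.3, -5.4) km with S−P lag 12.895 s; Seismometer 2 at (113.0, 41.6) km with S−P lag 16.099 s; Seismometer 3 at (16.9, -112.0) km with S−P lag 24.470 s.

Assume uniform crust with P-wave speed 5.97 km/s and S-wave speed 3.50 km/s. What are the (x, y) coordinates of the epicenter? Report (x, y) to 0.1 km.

(-13.2, 92.8)

Distance from S−P lag: d = Δt · v_P v_S / (v_P − v_S) = Δt · (5.97·3.50)/(5.97−3.50) ≈ 8.4595·Δt.
So d_Seismometer 1 = 109.09, d_Seismometer 2 = 136.19, d_Seismometer 3 = 207.00 km.
Circle about each station: (x − 34.3)² + (y + 5.4)² = 109.09²; (x − 113.0)² + (y − 41.6)² = 136.19²; (x − 16.9)² + (y + 112.0)² = 207.00².
Subtracting pairs of circle equations eliminates x²+y² and gives linear equations (the radical axes):
157.4 x + 94.0 y = 6646.82
-34.8 x − 213.2 y = -19324.41
Solving the 2×2 system: x ≈ -13.2, y ≈ 92.8 km.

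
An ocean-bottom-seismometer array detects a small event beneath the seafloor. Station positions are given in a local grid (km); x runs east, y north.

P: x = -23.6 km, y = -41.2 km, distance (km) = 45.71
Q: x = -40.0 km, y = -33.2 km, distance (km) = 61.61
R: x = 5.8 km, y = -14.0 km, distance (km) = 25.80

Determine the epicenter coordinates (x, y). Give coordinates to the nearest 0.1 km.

Circle about each station: (x + 23.6)² + (y + 41.2)² = 45.71²; (x + 40.0)² + (y + 33.2)² = 61.61²; (x − 5.8)² + (y + 14.0)² = 25.80².
Subtracting the P equation from the Q and R equations removes the quadratic terms:
-32.8 x + 16.0 y = -1258.55
58.8 x + 54.4 y = -601.00
Solving the 2×2 system: x ≈ 21.6, y ≈ -34.4 km.

21.6 km east, -34.4 km north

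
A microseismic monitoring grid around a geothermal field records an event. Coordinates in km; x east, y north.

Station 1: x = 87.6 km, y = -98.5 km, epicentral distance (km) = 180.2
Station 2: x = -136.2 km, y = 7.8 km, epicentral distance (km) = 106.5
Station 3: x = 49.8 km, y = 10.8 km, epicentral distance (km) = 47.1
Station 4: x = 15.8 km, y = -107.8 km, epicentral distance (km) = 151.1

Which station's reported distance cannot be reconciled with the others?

Solve using three stations at a time. Using Station 1, Station 2, Station 4 (subtract circle equations pairwise → linear system) gives (x, y) ≈ (-33.3, 35.0).
Distances from that point to each station vs reported:
  Station 1: calculated 180.1 vs reported 180.2 → residual 0.1 km
  Station 2: calculated 106.4 vs reported 106.5 → residual 0.1 km
  Station 3: calculated 86.6 vs reported 47.1 → residual 39.5 km
  Station 4: calculated 151.0 vs reported 151.1 → residual 0.1 km
Station 1, Station 2, Station 4 are mutually consistent (residuals ≈ 0); Station 3 is off by 39.5 km.

Station 3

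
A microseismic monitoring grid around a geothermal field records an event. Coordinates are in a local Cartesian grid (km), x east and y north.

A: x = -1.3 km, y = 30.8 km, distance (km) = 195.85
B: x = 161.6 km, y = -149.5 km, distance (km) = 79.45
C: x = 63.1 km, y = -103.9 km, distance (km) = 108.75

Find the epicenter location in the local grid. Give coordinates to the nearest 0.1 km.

166.5 km east, -70.2 km north

Circle about each station: (x + 1.3)² + (y − 30.8)² = 195.85²; (x − 161.6)² + (y + 149.5)² = 79.45²; (x − 63.1)² + (y + 103.9)² = 108.75².
Subtracting pairs of circle equations eliminates x²+y² and gives linear equations (the radical axes):
325.8 x − 360.6 y = 79559.40
128.8 x − 269.4 y = 40357.15
Solving the 2×2 system: x ≈ 166.5, y ≈ -70.2 km.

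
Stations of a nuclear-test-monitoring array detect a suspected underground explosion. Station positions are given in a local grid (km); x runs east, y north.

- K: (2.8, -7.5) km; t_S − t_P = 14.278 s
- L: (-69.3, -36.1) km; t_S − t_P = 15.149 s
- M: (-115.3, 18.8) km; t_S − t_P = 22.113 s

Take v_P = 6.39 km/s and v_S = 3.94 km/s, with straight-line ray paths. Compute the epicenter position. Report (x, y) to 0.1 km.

(36.5, -150.3)

Distance from S−P lag: d = Δt · v_P v_S / (v_P − v_S) = Δt · (6.39·3.94)/(6.39−3.94) ≈ 10.2762·Δt.
So d_K = 146.72, d_L = 155.67, d_M = 227.24 km.
Circle about each station: (x − 2.8)² + (y + 7.5)² = 146.72²; (x + 69.3)² + (y + 36.1)² = 155.67²; (x + 115.3)² + (y − 18.8)² = 227.24².
Subtracting the K equation from the L and M equations removes the quadratic terms:
-144.2 x − 57.2 y = 3335.22
-236.2 x + 52.6 y = -16527.82
Solving the 2×2 system: x ≈ 36.5, y ≈ -150.3 km.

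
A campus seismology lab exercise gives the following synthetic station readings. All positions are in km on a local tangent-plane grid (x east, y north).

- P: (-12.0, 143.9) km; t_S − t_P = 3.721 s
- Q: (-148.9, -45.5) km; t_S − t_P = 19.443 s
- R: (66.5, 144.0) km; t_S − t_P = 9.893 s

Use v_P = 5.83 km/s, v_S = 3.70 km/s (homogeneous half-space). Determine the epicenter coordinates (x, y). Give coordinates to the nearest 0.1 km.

(-27.6, 109.6)

Distance from S−P lag: d = Δt · v_P v_S / (v_P − v_S) = Δt · (5.83·3.70)/(5.83−3.70) ≈ 10.1272·Δt.
So d_P = 37.68, d_Q = 196.90, d_R = 100.19 km.
Circle about each station: (x + 12.0)² + (y − 143.9)² = 37.68²; (x + 148.9)² + (y + 45.5)² = 196.90²; (x − 66.5)² + (y − 144.0)² = 100.19².
Subtracting the P equation from the Q and R equations removes the quadratic terms:
-273.8 x − 378.8 y = -33959.58
157.0 x + 0.2 y = -4311.21
Solving the 2×2 system: x ≈ -27.6, y ≈ 109.6 km.
Check against P (with the unrounded x, y): √((x + 12.0)²+(y − 143.9)²) = 37.68 ≈ 37.68 km. ✓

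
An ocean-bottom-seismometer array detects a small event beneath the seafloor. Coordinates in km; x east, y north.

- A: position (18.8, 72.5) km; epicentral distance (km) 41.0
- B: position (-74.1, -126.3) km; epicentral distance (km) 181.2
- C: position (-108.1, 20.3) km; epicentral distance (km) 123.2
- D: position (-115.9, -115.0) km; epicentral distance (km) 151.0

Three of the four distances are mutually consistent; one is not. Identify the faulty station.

Solve using three stations at a time. Using A, B, C (subtract circle equations pairwise → linear system) gives (x, y) ≈ (14.6, 31.7).
Distances from that point to each station vs reported:
  A: calculated 41.0 vs reported 41.0 → residual 0.0 km
  B: calculated 181.2 vs reported 181.2 → residual 0.0 km
  C: calculated 123.2 vs reported 123.2 → residual 0.0 km
  D: calculated 196.3 vs reported 151.0 → residual 45.3 km
A, B, C are mutually consistent (residuals ≈ 0); D is off by 45.3 km.

D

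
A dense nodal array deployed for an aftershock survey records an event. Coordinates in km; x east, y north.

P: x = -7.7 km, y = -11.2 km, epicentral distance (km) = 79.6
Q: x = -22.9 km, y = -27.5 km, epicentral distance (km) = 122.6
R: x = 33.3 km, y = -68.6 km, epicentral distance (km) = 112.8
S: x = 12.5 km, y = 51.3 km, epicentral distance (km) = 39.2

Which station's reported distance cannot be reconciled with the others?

Solve using three stations at a time. Using P, R, S (subtract circle equations pairwise → linear system) gives (x, y) ≈ (50.7, 42.8).
Distances from that point to each station vs reported:
  P: calculated 79.6 vs reported 79.6 → residual 0.0 km
  Q: calculated 101.8 vs reported 122.6 → residual 20.8 km
  R: calculated 112.8 vs reported 112.8 → residual 0.0 km
  S: calculated 39.1 vs reported 39.2 → residual 0.1 km
P, R, S are mutually consistent (residuals ≈ 0); Q is off by 20.8 km.

Q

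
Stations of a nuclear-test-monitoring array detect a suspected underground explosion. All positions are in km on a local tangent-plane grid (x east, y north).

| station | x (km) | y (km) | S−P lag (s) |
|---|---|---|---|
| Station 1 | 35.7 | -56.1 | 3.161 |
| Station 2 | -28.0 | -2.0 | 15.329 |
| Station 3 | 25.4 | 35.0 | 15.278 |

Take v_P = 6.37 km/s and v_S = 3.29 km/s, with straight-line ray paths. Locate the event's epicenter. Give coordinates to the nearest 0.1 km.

(55.5, -64.5)

Distance from S−P lag: d = Δt · v_P v_S / (v_P − v_S) = Δt · (6.37·3.29)/(6.37−3.29) ≈ 6.8043·Δt.
So d_Station 1 = 21.51, d_Station 2 = 104.30, d_Station 3 = 103.96 km.
Circle about each station: (x − 35.7)² + (y + 56.1)² = 21.51²; (x + 28.0)² + (y + 2.0)² = 104.30²; (x − 25.4)² + (y − 35.0)² = 103.96².
Subtracting pairs of circle equations eliminates x²+y² and gives linear equations (the radical axes):
-127.4 x + 108.2 y = -14049.51
-20.6 x + 182.2 y = -12896.54
Solving the 2×2 system: x ≈ 55.5, y ≈ -64.5 km.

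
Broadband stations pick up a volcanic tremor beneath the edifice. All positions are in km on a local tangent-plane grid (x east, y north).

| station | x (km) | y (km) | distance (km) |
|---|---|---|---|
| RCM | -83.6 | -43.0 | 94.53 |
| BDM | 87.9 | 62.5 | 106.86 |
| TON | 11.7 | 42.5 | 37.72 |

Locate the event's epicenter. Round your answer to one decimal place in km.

Circle about each station: (x + 83.6)² + (y + 43.0)² = 94.53²; (x − 87.9)² + (y − 62.5)² = 106.86²; (x − 11.7)² + (y − 42.5)² = 37.72².
Subtracting the RCM equation from the BDM and TON equations removes the quadratic terms:
343.0 x + 211.0 y = 311.56
190.6 x + 171.0 y = 618.30
Solving the 2×2 system: x ≈ -4.2, y ≈ 8.3 km.
Check against RCM (with the unrounded x, y): √((x + 83.6)²+(y + 43.0)²) = 94.53 ≈ 94.53 km. ✓

-4.2 km east, 8.3 km north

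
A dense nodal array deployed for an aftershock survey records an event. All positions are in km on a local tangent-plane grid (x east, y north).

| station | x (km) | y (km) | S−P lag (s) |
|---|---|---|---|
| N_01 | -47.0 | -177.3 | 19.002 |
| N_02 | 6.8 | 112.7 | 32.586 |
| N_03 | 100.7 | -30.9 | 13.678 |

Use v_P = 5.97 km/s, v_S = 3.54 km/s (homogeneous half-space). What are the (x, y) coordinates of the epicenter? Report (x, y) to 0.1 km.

(115.8, -148.9)

Distance from S−P lag: d = Δt · v_P v_S / (v_P − v_S) = Δt · (5.97·3.54)/(5.97−3.54) ≈ 8.6970·Δt.
So d_N_01 = 165.26, d_N_02 = 283.40, d_N_03 = 118.96 km.
Circle about each station: (x + 47.0)² + (y + 177.3)² = 165.26²; (x − 6.8)² + (y − 112.7)² = 283.40²; (x − 100.7)² + (y + 30.9)² = 118.96².
Subtracting the N_01 equation from the N_02 and N_03 equations removes the quadratic terms:
107.6 x + 580.0 y = -73901.45
295.4 x + 292.8 y = -9389.60
Solving the 2×2 system: x ≈ 115.8, y ≈ -148.9 km.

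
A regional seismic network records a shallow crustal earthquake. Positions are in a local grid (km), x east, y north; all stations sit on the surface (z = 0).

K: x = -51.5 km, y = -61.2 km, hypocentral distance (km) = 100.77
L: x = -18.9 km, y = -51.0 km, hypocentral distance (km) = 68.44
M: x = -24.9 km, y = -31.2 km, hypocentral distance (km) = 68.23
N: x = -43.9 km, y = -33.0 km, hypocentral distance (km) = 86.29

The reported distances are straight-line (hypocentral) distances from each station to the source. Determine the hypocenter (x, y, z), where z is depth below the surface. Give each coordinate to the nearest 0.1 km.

x ≈ 38.1 km, y ≈ -22.2 km, depth ≈ 24.6 km

Each station gives a sphere (x−x_i)² + (y−y_i)² + z² = d_i² (stations at z=0).
Subtracting the K sphere from L and M: z² cancels, leaving linear equations in x and y:
65.2 x + 20.4 y = 2031.08
53.2 x + 60.0 y = 695.02
Solving: x ≈ 38.096, y ≈ -22.195 km (keep extra digits for the depth step; rounded: 38.1, -22.2).
Then from the K sphere: z² = 100.77² − (x + 51.5)² − (y + 61.2)² with x = 38.096, y = -22.195, so z ≈ 24.612 ≈ 24.6 km.
Check against N (with the unrounded solution): distance 86.29 ≈ 86.29 km. ✓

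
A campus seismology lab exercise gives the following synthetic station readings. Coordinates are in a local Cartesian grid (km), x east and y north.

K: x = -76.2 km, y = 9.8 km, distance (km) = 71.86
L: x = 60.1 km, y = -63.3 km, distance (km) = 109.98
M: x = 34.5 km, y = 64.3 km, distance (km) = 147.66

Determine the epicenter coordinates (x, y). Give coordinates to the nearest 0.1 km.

Circle about each station: (x + 76.2)² + (y − 9.8)² = 71.86²; (x − 60.1)² + (y + 63.3)² = 109.98²; (x − 34.5)² + (y − 64.3)² = 147.66².
Subtracting pairs of circle equations eliminates x²+y² and gives linear equations (the radical axes):
272.6 x − 146.2 y = -5215.32
221.4 x + 109.0 y = -17217.36
Solving the 2×2 system: x ≈ -49.7, y ≈ -57.0 km.

x ≈ -49.7 km, y ≈ -57.0 km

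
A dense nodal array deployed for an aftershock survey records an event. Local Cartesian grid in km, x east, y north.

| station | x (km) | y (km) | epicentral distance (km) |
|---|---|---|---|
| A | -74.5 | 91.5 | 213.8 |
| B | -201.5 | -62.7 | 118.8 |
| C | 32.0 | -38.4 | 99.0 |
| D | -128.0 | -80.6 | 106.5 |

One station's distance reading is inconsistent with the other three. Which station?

Solve using three stations at a time. Using A, C, D (subtract circle equations pairwise → linear system) gives (x, y) ≈ (-28.0, -117.2).
Distances from that point to each station vs reported:
  A: calculated 213.8 vs reported 213.8 → residual 0.0 km
  B: calculated 181.9 vs reported 118.8 → residual 63.1 km
  C: calculated 99.0 vs reported 99.0 → residual 0.0 km
  D: calculated 106.5 vs reported 106.5 → residual 0.0 km
A, C, D are mutually consistent (residuals ≈ 0); B is off by 63.1 km.

B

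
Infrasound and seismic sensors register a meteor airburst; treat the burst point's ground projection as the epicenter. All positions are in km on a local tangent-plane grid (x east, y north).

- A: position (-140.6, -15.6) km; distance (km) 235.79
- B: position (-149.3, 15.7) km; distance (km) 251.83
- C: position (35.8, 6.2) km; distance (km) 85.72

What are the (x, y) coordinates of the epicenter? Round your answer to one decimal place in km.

Circle about each station: (x + 140.6)² + (y + 15.6)² = 235.79²; (x + 149.3)² + (y − 15.7)² = 251.83²; (x − 35.8)² + (y − 6.2)² = 85.72².
Subtracting the A equation from the B and C equations removes the quadratic terms:
-17.4 x + 62.6 y = -5296.16
352.8 x + 43.6 y = 29557.37
Solving the 2×2 system: x ≈ 91.1, y ≈ -59.3 km.

91.1 km east, -59.3 km north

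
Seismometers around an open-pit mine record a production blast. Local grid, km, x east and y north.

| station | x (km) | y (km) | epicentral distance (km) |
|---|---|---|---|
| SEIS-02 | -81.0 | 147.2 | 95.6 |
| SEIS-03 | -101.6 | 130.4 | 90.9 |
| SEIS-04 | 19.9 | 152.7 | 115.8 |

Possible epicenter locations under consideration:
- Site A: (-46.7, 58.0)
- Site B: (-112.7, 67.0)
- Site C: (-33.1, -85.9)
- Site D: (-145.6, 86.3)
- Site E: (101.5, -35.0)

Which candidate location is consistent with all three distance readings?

For each candidate, compare |candidate − station| to the reported distance:
Site A: residuals SEIS-02 0.0, SEIS-03 0.0, SEIS-04 0.0 → max 0.0 km
Site B: residuals SEIS-02 9.4, SEIS-03 26.5, SEIS-04 42.1 → max 42.1 km
Site C: residuals SEIS-02 142.4, SEIS-03 136.0, SEIS-04 128.6 → max 142.4 km
Site D: residuals SEIS-02 6.8, SEIS-03 28.6, SEIS-04 62.5 → max 62.5 km
Site E: residuals SEIS-02 162.3, SEIS-03 171.0, SEIS-04 88.9 → max 171.0 km
Only Site A has all residuals ≈ 0.

Site A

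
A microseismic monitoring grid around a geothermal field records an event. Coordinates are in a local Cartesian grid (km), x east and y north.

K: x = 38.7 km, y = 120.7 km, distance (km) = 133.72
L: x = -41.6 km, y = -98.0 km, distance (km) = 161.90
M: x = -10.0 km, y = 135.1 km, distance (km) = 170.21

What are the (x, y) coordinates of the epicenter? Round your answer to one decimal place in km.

Circle about each station: (x − 38.7)² + (y − 120.7)² = 133.72²; (x + 41.6)² + (y + 98.0)² = 161.90²; (x + 10.0)² + (y − 135.1)² = 170.21².
Subtracting the K equation from the L and M equations removes the quadratic terms:
-160.6 x − 437.4 y = -13062.19
-97.4 x + 28.8 y = -8804.58
Solving the 2×2 system: x ≈ 89.5, y ≈ -3.0 km.

89.5 km east, -3.0 km north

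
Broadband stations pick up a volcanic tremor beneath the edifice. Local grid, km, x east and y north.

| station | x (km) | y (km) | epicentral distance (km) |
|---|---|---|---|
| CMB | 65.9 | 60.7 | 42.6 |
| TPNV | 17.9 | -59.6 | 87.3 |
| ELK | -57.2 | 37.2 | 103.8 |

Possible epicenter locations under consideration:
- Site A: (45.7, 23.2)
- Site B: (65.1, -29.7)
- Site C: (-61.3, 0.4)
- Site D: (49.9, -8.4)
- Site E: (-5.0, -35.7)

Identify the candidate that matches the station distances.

Site A

For each candidate, compare |candidate − station| to the reported distance:
Site A: residuals CMB 0.0, TPNV 0.0, ELK 0.0 → max 0.0 km
Site B: residuals CMB 47.8, TPNV 31.4, ELK 35.6 → max 47.8 km
Site C: residuals CMB 98.2, TPNV 12.1, ELK 66.8 → max 98.2 km
Site D: residuals CMB 28.3, TPNV 26.9, ELK 12.6 → max 28.3 km
Site E: residuals CMB 77.1, TPNV 54.2, ELK 14.1 → max 77.1 km
Only Site A has all residuals ≈ 0.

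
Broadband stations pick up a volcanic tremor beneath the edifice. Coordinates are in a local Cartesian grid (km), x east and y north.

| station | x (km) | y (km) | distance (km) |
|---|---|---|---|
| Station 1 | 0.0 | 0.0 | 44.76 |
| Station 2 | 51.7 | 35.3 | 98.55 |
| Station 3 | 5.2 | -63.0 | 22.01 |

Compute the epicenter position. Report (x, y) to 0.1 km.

Circle about each station: x² + y² = 44.76²; (x − 51.7)² + (y − 35.3)² = 98.55²; (x − 5.2)² + (y + 63.0)² = 22.01².
Subtracting the Station 1 equation from the Station 2 and Station 3 equations removes the quadratic terms:
103.4 x + 70.6 y = -3789.66
10.4 x − 126.0 y = 5515.06
Solving the 2×2 system: x ≈ -6.4, y ≈ -44.3 km.

(-6.4, -44.3)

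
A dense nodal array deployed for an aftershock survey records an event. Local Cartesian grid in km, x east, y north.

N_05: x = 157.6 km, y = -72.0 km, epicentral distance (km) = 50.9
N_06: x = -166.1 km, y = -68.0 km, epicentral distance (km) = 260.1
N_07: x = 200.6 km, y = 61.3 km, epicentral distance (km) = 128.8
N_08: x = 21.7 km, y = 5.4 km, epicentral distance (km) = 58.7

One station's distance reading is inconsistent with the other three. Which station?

N_05

Solve using three stations at a time. Using N_06, N_07, N_08 (subtract circle equations pairwise → linear system) gives (x, y) ≈ (78.2, 21.4).
Distances from that point to each station vs reported:
  N_05: calculated 122.6 vs reported 50.9 → residual 71.7 km
  N_06: calculated 260.1 vs reported 260.1 → residual 0.0 km
  N_07: calculated 128.8 vs reported 128.8 → residual 0.0 km
  N_08: calculated 58.7 vs reported 58.7 → residual 0.0 km
N_06, N_07, N_08 are mutually consistent (residuals ≈ 0); N_05 is off by 71.7 km.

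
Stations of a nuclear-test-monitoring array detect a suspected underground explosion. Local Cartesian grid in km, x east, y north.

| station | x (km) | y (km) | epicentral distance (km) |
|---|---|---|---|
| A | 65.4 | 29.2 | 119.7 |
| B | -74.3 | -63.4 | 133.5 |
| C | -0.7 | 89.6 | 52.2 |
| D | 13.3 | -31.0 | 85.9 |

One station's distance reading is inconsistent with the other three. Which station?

D

Solve using three stations at a time. Using A, B, C (subtract circle equations pairwise → linear system) gives (x, y) ≈ (-48.0, 67.5).
Distances from that point to each station vs reported:
  A: calculated 119.7 vs reported 119.7 → residual 0.0 km
  B: calculated 133.5 vs reported 133.5 → residual 0.0 km
  C: calculated 52.2 vs reported 52.2 → residual 0.0 km
  D: calculated 116.0 vs reported 85.9 → residual 30.1 km
A, B, C are mutually consistent (residuals ≈ 0); D is off by 30.1 km.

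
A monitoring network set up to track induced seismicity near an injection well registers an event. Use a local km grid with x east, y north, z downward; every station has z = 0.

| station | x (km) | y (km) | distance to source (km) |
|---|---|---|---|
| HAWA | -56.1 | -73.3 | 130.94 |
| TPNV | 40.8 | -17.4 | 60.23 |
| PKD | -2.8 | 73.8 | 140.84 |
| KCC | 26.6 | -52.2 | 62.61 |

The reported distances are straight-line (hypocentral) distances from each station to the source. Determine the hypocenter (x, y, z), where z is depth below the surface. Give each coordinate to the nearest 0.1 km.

x ≈ 59.7 km, y ≈ -41.2 km, depth ≈ 52.0 km

Each station gives a sphere (x−x_i)² + (y−y_i)² + z² = d_i² (stations at z=0).
Subtracting the HAWA sphere from TPNV and PKD: z² cancels, leaving linear equations in x and y:
193.8 x + 111.8 y = 6964.93
106.6 x + 294.2 y = -5756.44
Solving: x ≈ 59.707, y ≈ -41.200 km (keep extra digits for the depth step; rounded: 59.7, -41.2).
Then from the HAWA sphere: z² = 130.94² − (x + 56.1)² − (y + 73.3)² with x = 59.707, y = -41.200, so z ≈ 51.996 ≈ 52.0 km.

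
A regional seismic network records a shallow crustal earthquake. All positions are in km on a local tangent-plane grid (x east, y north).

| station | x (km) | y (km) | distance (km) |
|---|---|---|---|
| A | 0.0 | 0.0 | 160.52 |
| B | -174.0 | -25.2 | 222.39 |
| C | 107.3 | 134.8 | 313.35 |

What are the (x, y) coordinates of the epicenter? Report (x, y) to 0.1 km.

x ≈ 2.5 km, y ≈ -160.5 km

Circle about each station: x² + y² = 160.52²; (x + 174.0)² + (y + 25.2)² = 222.39²; (x − 107.3)² + (y − 134.8)² = 313.35².
Subtracting the A equation from the B and C equations removes the quadratic terms:
-348.0 x − 50.4 y = 7220.40
214.6 x + 269.6 y = -42737.22
Solving the 2×2 system: x ≈ 2.5, y ≈ -160.5 km.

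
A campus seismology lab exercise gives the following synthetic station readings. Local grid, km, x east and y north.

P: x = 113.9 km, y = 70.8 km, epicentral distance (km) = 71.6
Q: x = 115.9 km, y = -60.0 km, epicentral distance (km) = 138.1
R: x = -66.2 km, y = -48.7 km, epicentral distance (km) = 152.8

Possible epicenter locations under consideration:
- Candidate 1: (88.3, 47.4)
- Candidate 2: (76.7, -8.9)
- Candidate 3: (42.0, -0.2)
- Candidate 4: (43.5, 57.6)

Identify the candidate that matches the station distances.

Candidate 4

For each candidate, compare |candidate − station| to the reported distance:
Candidate 1: residuals P 36.9, Q 27.2, R 29.1 → max 36.9 km
Candidate 2: residuals P 16.4, Q 73.7, R 4.5 → max 73.7 km
Candidate 3: residuals P 29.4, Q 43.0, R 34.2 → max 43.0 km
Candidate 4: residuals P 0.0, Q 0.0, R 0.0 → max 0.0 km
Only Candidate 4 has all residuals ≈ 0.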